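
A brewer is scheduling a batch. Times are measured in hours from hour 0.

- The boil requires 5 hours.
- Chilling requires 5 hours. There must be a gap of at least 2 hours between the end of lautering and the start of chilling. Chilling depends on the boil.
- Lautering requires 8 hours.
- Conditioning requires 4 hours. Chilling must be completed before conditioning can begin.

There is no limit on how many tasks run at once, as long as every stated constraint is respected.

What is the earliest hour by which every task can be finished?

19

The boil has no prerequisites, so it starts at hour 0 and finishes at hour 5.
Lautering can start immediately at hour 0; it finishes at hour 8.
Chilling needs all of lautering (finishes hour 8, plus 2-hour gap → hour 10); the boil (finishes hour 5). That puts its earliest start at hour 10; it finishes at 10 + 5 = hour 15.
After chilling (finishes hour 15), conditioning can start at hour 15 and finishes at hour 19.
All tasks are finished once the last one completes. Finish times: Lautering at 8, The boil at 5, Chilling at 15, Conditioning at 19. The latest is hour 19.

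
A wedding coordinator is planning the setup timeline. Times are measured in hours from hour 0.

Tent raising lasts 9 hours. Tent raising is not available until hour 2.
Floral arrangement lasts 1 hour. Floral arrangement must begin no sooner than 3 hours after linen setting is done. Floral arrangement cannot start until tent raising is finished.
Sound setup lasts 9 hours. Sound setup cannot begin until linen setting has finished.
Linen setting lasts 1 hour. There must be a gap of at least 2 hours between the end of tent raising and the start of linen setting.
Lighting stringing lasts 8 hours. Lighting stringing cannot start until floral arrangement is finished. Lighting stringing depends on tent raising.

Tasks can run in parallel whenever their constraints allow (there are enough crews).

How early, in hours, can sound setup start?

14

Tent raising cannot begin until its own release at hour 2. It runs from hour 2 to 2 + 9 = hour 11.
Linen setting cannot begin until tent raising (finishes hour 11, plus 2-hour gap → hour 13). It runs from hour 13 to 13 + 1 = hour 14.
Sound setup waits on linen setting (finishes hour 14), so the earliest it can start is hour 14.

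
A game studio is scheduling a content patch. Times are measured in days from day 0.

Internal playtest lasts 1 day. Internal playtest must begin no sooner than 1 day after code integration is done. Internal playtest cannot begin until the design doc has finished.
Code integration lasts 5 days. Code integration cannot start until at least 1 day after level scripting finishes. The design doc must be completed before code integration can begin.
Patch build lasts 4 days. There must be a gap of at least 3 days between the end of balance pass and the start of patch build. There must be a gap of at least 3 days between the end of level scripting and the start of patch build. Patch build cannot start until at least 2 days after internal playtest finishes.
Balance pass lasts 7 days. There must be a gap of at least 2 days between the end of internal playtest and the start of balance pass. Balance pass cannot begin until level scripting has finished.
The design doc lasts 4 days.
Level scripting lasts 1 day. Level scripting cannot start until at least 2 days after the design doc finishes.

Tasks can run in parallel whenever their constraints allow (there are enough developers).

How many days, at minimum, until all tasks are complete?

31

The design doc has no prerequisites, so it starts at day 0 and finishes at day 4.
After the design doc (finishes day 4, plus 2-day gap → day 6), level scripting can start at day 6 and finishes at day 7.
Code integration needs all of level scripting (finishes day 7, plus 1-day gap → day 8); the design doc (finishes day 4). That puts its earliest start at day 8; it finishes at 8 + 5 = day 13.
Internal playtest cannot start until code integration (finishes day 13, plus 1-day gap → day 14); the design doc (finishes day 4). The controlling bound is day 14, so internal playtest finishes at 14 + 1 = day 15.
Balance pass has to wait for internal playtest (finishes day 15, plus 2-day gap → day 17); level scripting (finishes day 7). The latest of these is day 17, so balance pass runs day 17 to 17 + 7 = day 24.
Patch build needs all of balance pass (finishes day 24, plus 3-day gap → day 27); level scripting (finishes day 7, plus 3-day gap → day 10); internal playtest (finishes day 15, plus 2-day gap → day 17). That puts its earliest start at day 27; it finishes at 27 + 4 = day 31.
All tasks are finished once the last one completes. Finish times: The design doc at 4, Level scripting at 7, Code integration at 13, Internal playtest at 15, Balance pass at 24, Patch build at 31. The latest is day 31.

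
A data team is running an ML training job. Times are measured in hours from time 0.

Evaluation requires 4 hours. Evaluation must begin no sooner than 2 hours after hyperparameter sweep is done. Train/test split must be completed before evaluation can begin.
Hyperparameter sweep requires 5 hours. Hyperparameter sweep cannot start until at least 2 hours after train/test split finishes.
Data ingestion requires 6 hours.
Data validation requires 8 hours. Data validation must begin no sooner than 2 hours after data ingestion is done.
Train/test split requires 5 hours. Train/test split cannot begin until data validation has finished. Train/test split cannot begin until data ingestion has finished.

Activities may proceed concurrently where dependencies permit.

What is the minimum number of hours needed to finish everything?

Nothing blocks data ingestion, so it runs from hour 0 to hour 6.
After data ingestion (finishes hour 6, plus 2-hour gap → hour 8), data validation can start at hour 8 and finishes at hour 16.
Train/test split has to wait for data validation (finishes hour 16); data ingestion (finishes hour 6). The latest of these is hour 16, so train/test split runs hour 16 to 16 + 5 = hour 21.
Hyperparameter sweep waits on train/test split (finishes hour 21, plus 2-hour gap → hour 23), so it starts at hour 23 and finishes at 23 + 5 = hour 28.
Evaluation has to wait for hyperparameter sweep (finishes hour 28, plus 2-hour gap → hour 30); train/test split (finishes hour 21). The latest of these is hour 30, so evaluation runs hour 30 to 30 + 4 = hour 34.
All tasks are finished once the last one completes. Finish times: Data ingestion at 6, Data validation at 16, Train/test split at 21, Hyperparameter sweep at 28, Evaluation at 34. The latest is hour 34.

34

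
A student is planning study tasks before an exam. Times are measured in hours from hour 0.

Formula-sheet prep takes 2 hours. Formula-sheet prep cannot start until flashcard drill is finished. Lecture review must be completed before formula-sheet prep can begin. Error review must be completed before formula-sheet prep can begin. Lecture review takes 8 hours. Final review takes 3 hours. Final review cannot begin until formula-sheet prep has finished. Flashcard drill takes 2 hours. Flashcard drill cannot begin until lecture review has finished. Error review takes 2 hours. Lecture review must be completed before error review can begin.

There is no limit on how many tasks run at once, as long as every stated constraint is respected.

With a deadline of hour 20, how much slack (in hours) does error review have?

Nothing blocks lecture review, so it runs from hour 0 to hour 8.
Error review cannot begin until lecture review (finishes hour 8). It runs from hour 8 to 8 + 2 = hour 10.

Working backward from the deadline:
Final review has no dependents, so it just needs to finish by hour 20. Starting by 20 − 3 = hour 17 achieves that.
Formula-sheet prep has to be done before final review (must start by hour 17). That means finishing by hour 17, i.e. starting by 17 − 2 = hour 15.
Error review feeds into formula-sheet prep (must start by hour 15); so error review must finish by hour 15 and therefore start by hour 13.
So error review can start as early as hour 8 and as late as hour 13, giving 13 − 8 = 5 hours of slack.

5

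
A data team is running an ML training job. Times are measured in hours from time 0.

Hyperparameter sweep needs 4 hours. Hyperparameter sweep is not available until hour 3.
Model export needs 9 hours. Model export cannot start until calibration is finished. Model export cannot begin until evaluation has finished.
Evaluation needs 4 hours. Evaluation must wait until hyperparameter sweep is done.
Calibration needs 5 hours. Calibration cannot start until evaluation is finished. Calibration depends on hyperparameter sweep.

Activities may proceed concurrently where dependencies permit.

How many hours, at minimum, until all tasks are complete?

25

Hyperparameter sweep cannot begin until its own release at hour 3. It runs from hour 3 to 3 + 4 = hour 7.
After hyperparameter sweep (finishes hour 7), evaluation can start at hour 7 and finishes at hour 11.
Calibration cannot start until evaluation (finishes hour 11); hyperparameter sweep (finishes hour 7). The controlling bound is hour 11, so calibration finishes at 11 + 5 = hour 16.
Model export cannot start until calibration (finishes hour 16); evaluation (finishes hour 11). The controlling bound is hour 16, so model export finishes at 16 + 9 = hour 25.
All tasks are finished once the last one completes. Finish times: Hyperparameter sweep at 7, Evaluation at 11, Calibration at 16, Model export at 25. The latest is hour 25.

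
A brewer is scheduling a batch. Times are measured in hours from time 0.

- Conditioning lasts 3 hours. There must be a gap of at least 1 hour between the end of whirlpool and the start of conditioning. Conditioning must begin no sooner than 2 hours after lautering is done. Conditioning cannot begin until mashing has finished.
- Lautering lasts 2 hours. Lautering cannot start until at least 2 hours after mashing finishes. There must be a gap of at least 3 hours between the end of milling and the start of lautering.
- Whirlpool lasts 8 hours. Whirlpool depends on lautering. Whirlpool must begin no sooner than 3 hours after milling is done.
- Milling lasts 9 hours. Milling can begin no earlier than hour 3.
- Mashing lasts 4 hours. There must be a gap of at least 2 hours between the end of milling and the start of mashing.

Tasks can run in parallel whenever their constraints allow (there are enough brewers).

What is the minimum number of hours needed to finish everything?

After its own release at hour 3, milling can start at hour 3 and finishes at hour 12.
Mashing waits on milling (finishes hour 12, plus 2-hour gap → hour 14), so it starts at hour 14 and finishes at 14 + 4 = hour 18.
Lautering needs all of mashing (finishes hour 18, plus 2-hour gap → hour 20); milling (finishes hour 12, plus 3-hour gap → hour 15). That puts its earliest start at hour 20; it finishes at 20 + 2 = hour 22.
Whirlpool needs all of lautering (finishes hour 22); milling (finishes hour 12, plus 3-hour gap → hour 15). That puts its earliest start at hour 22; it finishes at 22 + 8 = hour 30.
Conditioning needs all of whirlpool (finishes hour 30, plus 1-hour gap → hour 31); lautering (finishes hour 22, plus 2-hour gap → hour 24); mashing (finishes hour 18). That puts its earliest start at hour 31; it finishes at 31 + 3 = hour 34.
All tasks are finished once the last one completes. Finish times: Milling at 12, Mashing at 18, Lautering at 22, Whirlpool at 30, Conditioning at 34. The latest is hour 34.

34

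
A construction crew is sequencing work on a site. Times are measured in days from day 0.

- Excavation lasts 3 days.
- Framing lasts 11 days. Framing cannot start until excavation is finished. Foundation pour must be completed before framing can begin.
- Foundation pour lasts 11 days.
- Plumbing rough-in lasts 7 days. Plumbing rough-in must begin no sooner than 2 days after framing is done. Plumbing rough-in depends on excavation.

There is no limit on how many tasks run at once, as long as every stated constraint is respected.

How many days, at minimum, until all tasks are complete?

Foundation pour can start immediately at day 0; it finishes at day 11.
Excavation can start immediately at day 0; it finishes at day 3.
Framing needs all of excavation (finishes day 3); foundation pour (finishes day 11). That puts its earliest start at day 11; it finishes at 11 + 11 = day 22.
Plumbing rough-in has to wait for framing (finishes day 22, plus 2-day gap → day 24); excavation (finishes day 3). The latest of these is day 24, so plumbing rough-in runs day 24 to 24 + 7 = day 31.
All tasks are finished once the last one completes. Finish times: Excavation at 3, Foundation pour at 11, Framing at 22, Plumbing rough-in at 31. The latest is day 31.

31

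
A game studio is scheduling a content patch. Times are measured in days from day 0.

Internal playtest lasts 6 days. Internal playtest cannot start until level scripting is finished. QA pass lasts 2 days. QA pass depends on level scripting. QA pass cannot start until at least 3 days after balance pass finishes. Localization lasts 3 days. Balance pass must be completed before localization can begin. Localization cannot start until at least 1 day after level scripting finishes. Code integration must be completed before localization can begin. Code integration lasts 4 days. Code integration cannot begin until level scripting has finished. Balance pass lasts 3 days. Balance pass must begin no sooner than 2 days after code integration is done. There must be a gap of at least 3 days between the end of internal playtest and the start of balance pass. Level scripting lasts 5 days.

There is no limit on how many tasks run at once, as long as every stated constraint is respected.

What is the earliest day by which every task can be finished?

Level scripting can start immediately at day 0; it finishes at day 5.
After level scripting (finishes day 5), internal playtest can start at day 5 and finishes at day 11.
Code integration waits on level scripting (finishes day 5), so it starts at day 5 and finishes at 5 + 4 = day 9.
Balance pass has to wait for code integration (finishes day 9, plus 2-day gap → day 11); internal playtest (finishes day 11, plus 3-day gap → day 14). The latest of these is day 14, so balance pass runs day 14 to 14 + 3 = day 17.
QA pass needs all of level scripting (finishes day 5); balance pass (finishes day 17, plus 3-day gap → day 20). That puts its earliest start at day 20; it finishes at 20 + 2 = day 22.
For localization: balance pass (finishes day 17); level scripting (finishes day 5, plus 1-day gap → day 6); code integration (finishes day 9). Taking the maximum gives a start of day 17, and it finishes at 17 + 3 = day 20.
All tasks are finished once the last one completes. Finish times: Level scripting at 5, Code integration at 9, Internal playtest at 11, Balance pass at 17, Localization at 20, QA pass at 22. The latest is day 22.

22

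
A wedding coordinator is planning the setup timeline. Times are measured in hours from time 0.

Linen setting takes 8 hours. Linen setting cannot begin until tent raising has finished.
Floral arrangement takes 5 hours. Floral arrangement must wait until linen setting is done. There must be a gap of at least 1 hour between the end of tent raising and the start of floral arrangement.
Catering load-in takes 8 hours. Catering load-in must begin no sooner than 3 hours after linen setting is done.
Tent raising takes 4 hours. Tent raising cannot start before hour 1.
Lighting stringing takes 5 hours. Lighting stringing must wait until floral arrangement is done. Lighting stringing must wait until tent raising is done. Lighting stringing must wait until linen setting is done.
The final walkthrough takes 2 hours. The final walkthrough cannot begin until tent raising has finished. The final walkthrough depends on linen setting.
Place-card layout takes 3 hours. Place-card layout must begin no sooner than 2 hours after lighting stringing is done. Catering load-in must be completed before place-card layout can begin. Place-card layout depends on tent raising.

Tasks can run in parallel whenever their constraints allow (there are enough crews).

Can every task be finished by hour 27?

No

Tent raising cannot begin until its own release at hour 1. It runs from hour 1 to 1 + 4 = hour 5.
Linen setting cannot begin until tent raising (finishes hour 5). It runs from hour 5 to 5 + 8 = hour 13.
For the final walkthrough: tent raising (finishes hour 5); linen setting (finishes hour 13). Taking the maximum gives a start of hour 13, and it finishes at 13 + 2 = hour 15.
Catering load-in cannot begin until linen setting (finishes hour 13, plus 3-hour gap → hour 16). It runs from hour 16 to 16 + 8 = hour 24.
Floral arrangement needs all of linen setting (finishes hour 13); tent raising (finishes hour 5, plus 1-hour gap → hour 6). That puts its earliest start at hour 13; it finishes at 13 + 5 = hour 18.
Lighting stringing has to wait for floral arrangement (finishes hour 18); tent raising (finishes hour 5); linen setting (finishes hour 13). The latest of these is hour 18, so lighting stringing runs hour 18 to 18 + 5 = hour 23.
Place-card layout cannot start until lighting stringing (finishes hour 23, plus 2-hour gap → hour 25); catering load-in (finishes hour 24); tent raising (finishes hour 5). The controlling bound is hour 25, so place-card layout finishes at 25 + 3 = hour 28.
The earliest everything can be done is hour 28, which is after the deadline of 27, so it is not possible.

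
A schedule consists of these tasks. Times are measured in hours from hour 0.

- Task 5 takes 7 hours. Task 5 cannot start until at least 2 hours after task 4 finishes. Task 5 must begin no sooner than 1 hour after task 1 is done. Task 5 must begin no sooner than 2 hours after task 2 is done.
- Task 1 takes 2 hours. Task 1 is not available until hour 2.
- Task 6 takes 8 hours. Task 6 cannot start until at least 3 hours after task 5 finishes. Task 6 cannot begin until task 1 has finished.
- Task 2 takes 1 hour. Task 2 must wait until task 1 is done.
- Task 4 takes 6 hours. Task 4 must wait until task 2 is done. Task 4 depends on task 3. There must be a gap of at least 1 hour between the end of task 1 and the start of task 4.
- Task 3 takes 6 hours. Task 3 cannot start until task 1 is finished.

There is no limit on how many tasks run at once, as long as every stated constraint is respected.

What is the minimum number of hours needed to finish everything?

Task 1 waits on its own release at hour 2, so it starts at hour 2 and finishes at 2 + 2 = hour 4.
Task 3 waits on task 1 (finishes hour 4), so it starts at hour 4 and finishes at 4 + 6 = hour 10.
Task 2 cannot begin until task 1 (finishes hour 4). It runs from hour 4 to 4 + 1 = hour 5.
Task 4 has to wait for task 2 (finishes hour 5); task 3 (finishes hour 10); task 1 (finishes hour 4, plus 1-hour gap → hour 5). The latest of these is hour 10, so task 4 runs hour 10 to 10 + 6 = hour 16.
For task 5: task 4 (finishes hour 16, plus 2-hour gap → hour 18); task 1 (finishes hour 4, plus 1-hour gap → hour 5); task 2 (finishes hour 5, plus 2-hour gap → hour 7). Taking the maximum gives a start of hour 18, and it finishes at 18 + 7 = hour 25.
Task 6 cannot start until task 5 (finishes hour 25, plus 3-hour gap → hour 28); task 1 (finishes hour 4). The controlling bound is hour 28, so task 6 finishes at 28 + 8 = hour 36.
All tasks are finished once the last one completes. Finish times: Task 1 at 4, Task 2 at 5, Task 3 at 10, Task 4 at 16, Task 5 at 25, Task 6 at 36. The latest is hour 36.

36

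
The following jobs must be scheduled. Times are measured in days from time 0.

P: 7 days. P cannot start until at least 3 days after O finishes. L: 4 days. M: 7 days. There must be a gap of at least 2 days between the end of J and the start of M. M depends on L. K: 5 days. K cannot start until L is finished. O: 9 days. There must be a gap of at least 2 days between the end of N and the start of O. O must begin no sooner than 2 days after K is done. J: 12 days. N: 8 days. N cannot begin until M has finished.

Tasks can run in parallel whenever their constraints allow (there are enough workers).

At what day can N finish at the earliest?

Nothing blocks L, so it runs from day 0 to day 4.
J has no prerequisites, so it starts at day 0 and finishes at day 12.
M has to wait for J (finishes day 12, plus 2-day gap → day 14); L (finishes day 4). The latest of these is day 14, so M runs day 14 to 14 + 7 = day 21.
N cannot begin until M (finishes day 21). It runs from day 21 to 21 + 8 = day 29.

29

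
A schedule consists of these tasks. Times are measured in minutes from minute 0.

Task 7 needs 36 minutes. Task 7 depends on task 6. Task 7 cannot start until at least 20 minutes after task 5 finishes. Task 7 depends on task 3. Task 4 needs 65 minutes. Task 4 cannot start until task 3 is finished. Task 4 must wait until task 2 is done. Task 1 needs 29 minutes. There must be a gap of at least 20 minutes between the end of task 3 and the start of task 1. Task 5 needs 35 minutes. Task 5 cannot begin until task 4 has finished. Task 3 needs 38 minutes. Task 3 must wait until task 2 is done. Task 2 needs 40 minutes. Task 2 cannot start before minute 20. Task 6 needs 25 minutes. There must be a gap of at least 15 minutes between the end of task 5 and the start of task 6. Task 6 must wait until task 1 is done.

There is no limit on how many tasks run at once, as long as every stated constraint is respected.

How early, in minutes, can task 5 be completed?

Task 2 waits on its own release at minute 20, so it starts at minute 20 and finishes at 20 + 40 = minute 60.
Task 3 waits on task 2 (finishes minute 60), so it starts at minute 60 and finishes at 60 + 38 = minute 98.
Task 4 needs all of task 3 (finishes minute 98); task 2 (finishes minute 60). That puts its earliest start at minute 98; it finishes at 98 + 65 = minute 163.
After task 4 (finishes minute 163), task 5 can start at minute 163 and finishes at minute 198.

198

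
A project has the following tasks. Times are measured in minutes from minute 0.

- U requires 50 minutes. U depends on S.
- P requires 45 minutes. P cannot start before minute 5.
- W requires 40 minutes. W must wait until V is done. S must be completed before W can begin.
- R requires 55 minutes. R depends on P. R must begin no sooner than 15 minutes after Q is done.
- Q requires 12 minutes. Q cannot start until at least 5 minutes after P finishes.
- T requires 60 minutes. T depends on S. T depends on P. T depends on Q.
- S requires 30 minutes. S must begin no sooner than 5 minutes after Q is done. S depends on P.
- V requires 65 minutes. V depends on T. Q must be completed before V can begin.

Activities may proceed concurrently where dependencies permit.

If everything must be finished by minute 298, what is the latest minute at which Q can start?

86

To finish by minute 298, R (duration 55) must start no later than minute 243.
W has no dependents, so it just needs to finish by minute 298. Starting by 298 − 40 = minute 258 achieves that.
V has to be done before W (must start by minute 258). That means finishing by minute 258, i.e. starting by 258 − 65 = minute 193.
T must finish before V (must start by minute 193). With a 60-minute duration, T must start by 193 − 60 = minute 133.
Nothing follows U; the deadline of minute 298 is its only limit. It must start by 298 − 50 = minute 248.
For S: T (must start by minute 133); U (must start by minute 248); W (must start by minute 258). The most restrictive is minute 133; with a 30-minute duration, S must start by minute 103.
Q has several dependents: R (must start by minute 243, minus 15-minute gap → minute 228); S (must start by minute 103, minus 5-minute gap → minute 98); T (must start by minute 133); V (must start by minute 193). The earliest of those limits is minute 98, so Q must start by 98 − 12 = minute 86.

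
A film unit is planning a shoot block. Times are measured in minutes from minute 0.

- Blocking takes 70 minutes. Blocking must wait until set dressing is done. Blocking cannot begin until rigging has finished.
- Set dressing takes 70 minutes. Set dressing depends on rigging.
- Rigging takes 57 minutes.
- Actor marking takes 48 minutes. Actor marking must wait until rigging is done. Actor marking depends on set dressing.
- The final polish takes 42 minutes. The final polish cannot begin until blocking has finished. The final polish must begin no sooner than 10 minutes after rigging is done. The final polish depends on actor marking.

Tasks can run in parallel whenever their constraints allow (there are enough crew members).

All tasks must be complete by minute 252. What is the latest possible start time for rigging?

Nothing follows the final polish; the deadline of minute 252 is its only limit. It must start by 252 − 42 = minute 210.
Blocking must finish before the final polish (must start by minute 210). With a 70-minute duration, blocking must start by 210 − 70 = minute 140.
Since the final polish (must start by minute 210) depends on it, actor marking must finish by minute 210. Backing off its 48-minute duration gives a latest start of minute 162.
For set dressing: blocking (must start by minute 140); actor marking (must start by minute 162). The most restrictive is minute 140; with a 70-minute duration, set dressing must start by minute 70.
Rigging must finish in time for set dressing (must start by minute 70); blocking (must start by minute 140); actor marking (must start by minute 162); the final polish (must start by minute 210, minus 10-minute gap → minute 200). The tightest is minute 70, so rigging must start by 70 − 57 = minute 13.

13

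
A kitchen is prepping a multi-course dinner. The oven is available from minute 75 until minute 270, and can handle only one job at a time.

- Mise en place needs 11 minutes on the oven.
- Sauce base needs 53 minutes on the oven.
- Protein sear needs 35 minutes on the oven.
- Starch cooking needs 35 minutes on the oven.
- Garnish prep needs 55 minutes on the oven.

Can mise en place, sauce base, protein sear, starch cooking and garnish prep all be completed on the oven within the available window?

The oven window is 270 − 75 = 195 minutes.
Running back to back, the jobs need 11 + 53 + 35 + 35 + 55 = 189 minutes on the oven.
Since 189 ≤ 195, they fit within the window.

Yes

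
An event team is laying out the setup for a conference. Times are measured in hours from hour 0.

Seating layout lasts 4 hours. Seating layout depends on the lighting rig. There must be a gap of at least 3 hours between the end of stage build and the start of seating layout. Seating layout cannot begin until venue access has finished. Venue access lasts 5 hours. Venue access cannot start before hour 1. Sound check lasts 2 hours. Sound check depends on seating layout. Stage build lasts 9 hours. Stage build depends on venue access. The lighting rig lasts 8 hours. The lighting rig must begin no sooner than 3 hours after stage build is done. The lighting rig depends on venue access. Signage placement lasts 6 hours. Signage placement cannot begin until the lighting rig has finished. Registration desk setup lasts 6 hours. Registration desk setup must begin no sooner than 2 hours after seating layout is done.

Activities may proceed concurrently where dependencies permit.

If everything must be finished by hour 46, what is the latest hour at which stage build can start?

Nothing follows registration desk setup; the deadline of hour 46 is its only limit. It must start by 46 − 6 = hour 40.
Sound check must finish by hour 46; it takes 2 hours, so it must start by 46 − 2 = hour 44.
Seating layout must finish in time for registration desk setup (must start by hour 40, minus 2-hour gap → hour 38); sound check (must start by hour 44). The tightest is hour 38, so seating layout must start by 38 − 4 = hour 34.
Signage placement has no dependents, so it just needs to finish by hour 46. Starting by 46 − 6 = hour 40 achieves that.
For the lighting rig: seating layout (must start by hour 34); signage placement (must start by hour 40). The most restrictive is hour 34; with an 8-hour duration, the lighting rig must start by hour 26.
Stage build must finish in time for the lighting rig (must start by hour 26, minus 3-hour gap → hour 23); seating layout (must start by hour 34, minus 3-hour gap → hour 31). The tightest is hour 23, so stage build must start by 23 − 9 = hour 14.

14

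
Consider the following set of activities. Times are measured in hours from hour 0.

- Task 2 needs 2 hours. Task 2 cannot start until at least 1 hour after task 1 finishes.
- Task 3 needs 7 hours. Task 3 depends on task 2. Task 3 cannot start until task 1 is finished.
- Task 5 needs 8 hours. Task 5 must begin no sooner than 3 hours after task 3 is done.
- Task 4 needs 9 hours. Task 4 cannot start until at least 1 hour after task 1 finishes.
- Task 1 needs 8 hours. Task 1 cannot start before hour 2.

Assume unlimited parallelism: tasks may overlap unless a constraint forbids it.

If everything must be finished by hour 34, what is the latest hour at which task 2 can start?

Task 5 has no dependents, so it just needs to finish by hour 34. Starting by 34 − 8 = hour 26 achieves that.
Task 3 feeds into task 5 (must start by hour 26, minus 3-hour gap → hour 23); so task 3 must finish by hour 23 and therefore start by hour 16.
Task 2 must finish before task 3 (must start by hour 16). With a 2-hour duration, task 2 must start by 16 − 2 = hour 14.

14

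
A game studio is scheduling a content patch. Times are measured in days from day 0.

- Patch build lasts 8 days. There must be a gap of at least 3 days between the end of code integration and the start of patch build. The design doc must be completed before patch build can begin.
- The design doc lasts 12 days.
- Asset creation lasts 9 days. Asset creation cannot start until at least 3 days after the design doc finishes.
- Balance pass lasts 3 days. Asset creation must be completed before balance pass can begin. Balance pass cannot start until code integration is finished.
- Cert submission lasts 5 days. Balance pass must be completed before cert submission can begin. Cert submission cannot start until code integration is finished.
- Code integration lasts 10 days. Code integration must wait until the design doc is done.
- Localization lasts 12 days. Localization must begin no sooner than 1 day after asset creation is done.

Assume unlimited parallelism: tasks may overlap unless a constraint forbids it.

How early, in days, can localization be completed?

37

The design doc can start immediately at day 0; it finishes at day 12.
After the design doc (finishes day 12, plus 3-day gap → day 15), asset creation can start at day 15 and finishes at day 24.
Localization waits on asset creation (finishes day 24, plus 1-day gap → day 25), so it starts at day 25 and finishes at 25 + 12 = day 37.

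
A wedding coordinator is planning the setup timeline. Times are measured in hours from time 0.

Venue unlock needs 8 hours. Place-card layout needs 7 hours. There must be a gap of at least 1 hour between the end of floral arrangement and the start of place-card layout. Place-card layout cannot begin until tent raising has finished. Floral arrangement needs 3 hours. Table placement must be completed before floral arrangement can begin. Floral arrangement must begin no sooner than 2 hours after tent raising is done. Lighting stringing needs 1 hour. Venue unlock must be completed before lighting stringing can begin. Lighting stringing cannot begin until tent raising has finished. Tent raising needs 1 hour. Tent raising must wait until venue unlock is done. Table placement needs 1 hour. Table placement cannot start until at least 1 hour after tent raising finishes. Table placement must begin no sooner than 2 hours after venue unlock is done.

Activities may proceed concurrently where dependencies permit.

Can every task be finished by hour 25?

Venue unlock has no prerequisites, so it starts at hour 0 and finishes at hour 8.
After venue unlock (finishes hour 8), tent raising can start at hour 8 and finishes at hour 9.
Lighting stringing needs all of venue unlock (finishes hour 8); tent raising (finishes hour 9). That puts its earliest start at hour 9; it finishes at 9 + 1 = hour 10.
Table placement has to wait for tent raising (finishes hour 9, plus 1-hour gap → hour 10); venue unlock (finishes hour 8, plus 2-hour gap → hour 10). The latest of these is hour 10, so table placement runs hour 10 to 10 + 1 = hour 11.
Floral arrangement needs all of table placement (finishes hour 11); tent raising (finishes hour 9, plus 2-hour gap → hour 11). That puts its earliest start at hour 11; it finishes at 11 + 3 = hour 14.
Place-card layout needs all of floral arrangement (finishes hour 14, plus 1-hour gap → hour 15); tent raising (finishes hour 9). That puts its earliest start at hour 15; it finishes at 15 + 7 = hour 22.
Every task is finished by hour 22, which is no later than the deadline of 25, so the schedule is feasible.

Yes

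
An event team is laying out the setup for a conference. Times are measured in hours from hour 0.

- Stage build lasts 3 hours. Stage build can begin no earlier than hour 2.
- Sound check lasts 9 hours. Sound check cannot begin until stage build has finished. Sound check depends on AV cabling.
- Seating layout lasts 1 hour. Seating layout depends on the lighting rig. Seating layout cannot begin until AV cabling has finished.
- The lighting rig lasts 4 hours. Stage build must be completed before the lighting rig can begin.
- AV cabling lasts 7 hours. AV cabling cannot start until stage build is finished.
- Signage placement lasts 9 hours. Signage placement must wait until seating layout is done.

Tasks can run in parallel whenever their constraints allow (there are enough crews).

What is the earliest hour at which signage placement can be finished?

After its own release at hour 2, stage build can start at hour 2 and finishes at hour 5.
AV cabling waits on stage build (finishes hour 5), so it starts at hour 5 and finishes at 5 + 7 = hour 12.
The lighting rig cannot begin until stage build (finishes hour 5). It runs from hour 5 to 5 + 4 = hour 9.
Seating layout cannot start until the lighting rig (finishes hour 9); AV cabling (finishes hour 12). The controlling bound is hour 12, so seating layout finishes at 12 + 1 = hour 13.
Signage placement cannot begin until seating layout (finishes hour 13). It runs from hour 13 to 13 + 9 = hour 22.

22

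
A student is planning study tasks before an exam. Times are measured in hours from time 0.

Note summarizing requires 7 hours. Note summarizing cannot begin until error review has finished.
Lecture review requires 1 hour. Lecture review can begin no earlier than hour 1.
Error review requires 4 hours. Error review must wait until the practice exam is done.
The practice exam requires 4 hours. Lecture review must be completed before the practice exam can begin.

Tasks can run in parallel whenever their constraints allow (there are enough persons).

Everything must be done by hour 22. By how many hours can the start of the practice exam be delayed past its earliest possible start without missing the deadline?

5

After its own release at hour 1, lecture review can start at hour 1 and finishes at hour 2.
The practice exam waits on lecture review (finishes hour 2), so it starts at hour 2 and finishes at 2 + 4 = hour 6.

Working backward from the deadline:
Note summarizing has no dependents, so it just needs to finish by hour 22. Starting by 22 − 7 = hour 15 achieves that.
Error review feeds into note summarizing (must start by hour 15); so error review must finish by hour 15 and therefore start by hour 11.
The practice exam must finish before error review (must start by hour 11). With a 4-hour duration, the practice exam must start by 11 − 4 = hour 7.
So the practice exam can start as early as hour 2 and as late as hour 7, giving 7 − 2 = 5 hours of slack.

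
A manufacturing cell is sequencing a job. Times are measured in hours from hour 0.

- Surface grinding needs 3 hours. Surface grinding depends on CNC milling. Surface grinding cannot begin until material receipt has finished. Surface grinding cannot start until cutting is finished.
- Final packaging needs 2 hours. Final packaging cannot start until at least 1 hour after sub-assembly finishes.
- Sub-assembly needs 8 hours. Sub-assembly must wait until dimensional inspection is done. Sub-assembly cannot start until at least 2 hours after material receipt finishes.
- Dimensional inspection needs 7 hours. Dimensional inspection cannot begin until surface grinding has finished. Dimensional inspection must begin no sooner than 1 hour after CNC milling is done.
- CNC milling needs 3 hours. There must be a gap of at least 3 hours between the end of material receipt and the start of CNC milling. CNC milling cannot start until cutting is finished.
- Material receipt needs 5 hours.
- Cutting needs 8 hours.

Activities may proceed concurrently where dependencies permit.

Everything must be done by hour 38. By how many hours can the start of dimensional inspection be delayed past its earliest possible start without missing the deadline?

Cutting can start immediately at hour 0; it finishes at hour 8.
Material receipt can start immediately at hour 0; it finishes at hour 5.
For CNC milling: material receipt (finishes hour 5, plus 3-hour gap → hour 8); cutting (finishes hour 8). Taking the maximum gives a start of hour 8, and it finishes at 8 + 3 = hour 11.
Surface grinding needs all of CNC milling (finishes hour 11); material receipt (finishes hour 5); cutting (finishes hour 8). That puts its earliest start at hour 11; it finishes at 11 + 3 = hour 14.
Dimensional inspection cannot start until surface grinding (finishes hour 14); CNC milling (finishes hour 11, plus 1-hour gap → hour 12). The controlling bound is hour 14, so dimensional inspection finishes at 14 + 7 = hour 21.

Working backward from the deadline:
Final packaging must finish by hour 38; it takes 2 hours, so it must start by 38 − 2 = hour 36.
Sub-assembly has to be done before final packaging (must start by hour 36, minus 1-hour gap → hour 35). That means finishing by hour 35, i.e. starting by 35 − 8 = hour 27.
Since sub-assembly (must start by hour 27) depends on it, dimensional inspection must finish by hour 27. Backing off its 7-hour duration gives a latest start of hour 20.
So dimensional inspection can start as early as hour 14 and as late as hour 20, giving 20 − 14 = 6 hours of slack.

6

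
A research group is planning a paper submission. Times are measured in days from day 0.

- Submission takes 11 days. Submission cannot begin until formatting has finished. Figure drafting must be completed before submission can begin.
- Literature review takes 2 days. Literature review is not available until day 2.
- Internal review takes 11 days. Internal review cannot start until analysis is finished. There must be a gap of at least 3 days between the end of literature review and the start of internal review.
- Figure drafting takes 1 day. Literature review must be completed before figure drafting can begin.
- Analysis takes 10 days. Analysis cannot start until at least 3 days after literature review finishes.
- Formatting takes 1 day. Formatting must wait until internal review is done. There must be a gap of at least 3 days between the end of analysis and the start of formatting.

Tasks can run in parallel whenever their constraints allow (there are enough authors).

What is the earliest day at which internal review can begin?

17

Literature review cannot begin until its own release at day 2. It runs from day 2 to 2 + 2 = day 4.
After literature review (finishes day 4, plus 3-day gap → day 7), analysis can start at day 7 and finishes at day 17.
Internal review waits on analysis (finishes day 17); literature review (finishes day 4, plus 3-day gap → day 7). The latest of these is day 17, which is the earliest internal review can start.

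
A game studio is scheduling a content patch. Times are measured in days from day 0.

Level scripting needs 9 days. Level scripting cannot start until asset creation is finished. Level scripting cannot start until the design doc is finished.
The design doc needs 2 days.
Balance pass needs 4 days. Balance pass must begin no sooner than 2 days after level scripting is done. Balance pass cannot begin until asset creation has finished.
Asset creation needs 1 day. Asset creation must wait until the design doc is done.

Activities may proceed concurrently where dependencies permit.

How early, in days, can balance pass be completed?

18

Nothing blocks the design doc, so it runs from day 0 to day 2.
After the design doc (finishes day 2), asset creation can start at day 2 and finishes at day 3.
Level scripting has to wait for asset creation (finishes day 3); the design doc (finishes day 2). The latest of these is day 3, so level scripting runs day 3 to 3 + 9 = day 12.
Balance pass has to wait for level scripting (finishes day 12, plus 2-day gap → day 14); asset creation (finishes day 3). The latest of these is day 14, so balance pass runs day 14 to 14 + 4 = day 18.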